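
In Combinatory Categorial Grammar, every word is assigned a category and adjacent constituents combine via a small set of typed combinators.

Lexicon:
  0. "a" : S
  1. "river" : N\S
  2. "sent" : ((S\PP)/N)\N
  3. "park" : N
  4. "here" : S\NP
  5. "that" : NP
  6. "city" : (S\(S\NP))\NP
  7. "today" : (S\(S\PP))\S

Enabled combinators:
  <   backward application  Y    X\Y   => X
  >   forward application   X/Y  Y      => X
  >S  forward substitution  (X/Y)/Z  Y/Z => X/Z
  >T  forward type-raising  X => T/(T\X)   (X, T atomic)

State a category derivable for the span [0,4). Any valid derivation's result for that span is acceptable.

S\PP

[0,8] S   <
  [0,4] S\PP   >
    [0,3] (S\PP)/N   <
      [0,2] N   >
        [0,1] N/(N\S)   >T
          [0,1] "a" : S
        [1,2] "river" : N\S
      [2,3] "sent" : ((S\PP)/N)\N
    [3,4] "park" : N
  [4,8] S\(S\PP)   <
    [4,7] S   <
      [4,5] "here" : S\NP
      [5,7] S\(S\NP)   <
        [5,6] "that" : NP
        [6,7] "city" : (S\(S\NP))\NP
    [7,8] "today" : (S\(S\PP))\S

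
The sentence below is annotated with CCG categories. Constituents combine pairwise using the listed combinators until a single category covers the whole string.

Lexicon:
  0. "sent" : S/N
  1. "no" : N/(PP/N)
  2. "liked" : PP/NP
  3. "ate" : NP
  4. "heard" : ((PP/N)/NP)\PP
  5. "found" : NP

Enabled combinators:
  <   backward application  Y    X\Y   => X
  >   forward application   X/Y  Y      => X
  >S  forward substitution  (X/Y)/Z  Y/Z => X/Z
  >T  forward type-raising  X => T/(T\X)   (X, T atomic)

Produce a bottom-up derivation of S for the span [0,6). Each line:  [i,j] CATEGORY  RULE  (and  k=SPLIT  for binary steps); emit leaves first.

[0,1] S/N  lex  "sent"
[1,2] N/(PP/N)  lex  "no"
[2,3] PP/NP  lex  "liked"
[3,4] NP  lex  "ate"
[2,4] PP  >  k=3
[4,5] ((PP/N)/NP)\PP  lex  "heard"
[2,5] (PP/N)/NP  <  k=4
[5,6] NP  lex  "found"
[2,6] PP/N  >  k=5
[1,6] N  >  k=2
[0,6] S  >  k=1

[0,6] S   >
  [0,1] "sent" : S/N
  [1,6] N   >
    [1,2] "no" : N/(PP/N)
    [2,6] PP/N   >
      [2,5] (PP/N)/NP   <
        [2,4] PP   >
          [2,3] "liked" : PP/NP
          [3,4] "ate" : NP
        [4,5] "heard" : ((PP/N)/NP)\PP
      [5,6] "found" : NP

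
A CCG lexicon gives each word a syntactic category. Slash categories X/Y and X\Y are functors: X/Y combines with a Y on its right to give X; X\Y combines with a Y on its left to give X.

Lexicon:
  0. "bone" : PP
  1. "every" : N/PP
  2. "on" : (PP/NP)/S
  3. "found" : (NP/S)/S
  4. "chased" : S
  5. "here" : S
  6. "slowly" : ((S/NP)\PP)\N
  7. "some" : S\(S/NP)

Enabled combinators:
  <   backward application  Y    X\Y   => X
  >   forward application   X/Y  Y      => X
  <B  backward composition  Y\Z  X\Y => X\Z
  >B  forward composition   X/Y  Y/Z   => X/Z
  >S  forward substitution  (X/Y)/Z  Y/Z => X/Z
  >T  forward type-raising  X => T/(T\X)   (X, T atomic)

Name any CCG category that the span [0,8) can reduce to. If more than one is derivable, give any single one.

S

[0,8] S   <
  [0,7] S/NP   <
    [0,1] "bone" : PP
    [1,7] (S/NP)\PP   <
      [1,6] N   >
        [1,5] N/S   >B
          [1,2] "every" : N/PP
          [2,5] PP/S   >S
            [2,3] "on" : (PP/NP)/S
            [3,5] NP/S   >
              [3,4] "found" : (NP/S)/S
              [4,5] "chased" : S
        [5,6] "here" : S
      [6,7] "slowly" : ((S/NP)\PP)\N
  [7,8] "some" : S\(S/NP)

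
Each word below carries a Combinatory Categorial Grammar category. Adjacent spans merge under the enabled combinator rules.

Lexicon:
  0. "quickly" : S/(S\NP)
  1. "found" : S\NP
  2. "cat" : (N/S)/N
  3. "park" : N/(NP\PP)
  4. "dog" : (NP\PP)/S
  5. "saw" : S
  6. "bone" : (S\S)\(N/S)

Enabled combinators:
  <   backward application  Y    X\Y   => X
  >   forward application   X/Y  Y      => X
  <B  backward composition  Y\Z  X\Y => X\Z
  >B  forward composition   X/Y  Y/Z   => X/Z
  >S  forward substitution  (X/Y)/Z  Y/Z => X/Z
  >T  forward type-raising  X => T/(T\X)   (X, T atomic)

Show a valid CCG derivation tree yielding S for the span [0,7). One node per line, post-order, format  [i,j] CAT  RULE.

[0,7] S   >
  [0,1] "quickly" : S/(S\NP)
  [1,7] S\NP   <B
    [1,2] "found" : S\NP
    [2,7] S\S   <
      [2,6] N/S   >
        [2,3] "cat" : (N/S)/N
        [3,6] N   >
          [3,4] "park" : N/(NP\PP)
          [4,6] NP\PP   >
            [4,5] "dog" : (NP\PP)/S
            [5,6] "saw" : S
      [6,7] "bone" : (S\S)\(N/S)

[0,1] S/(S\NP)  lex  "quickly"
[1,2] S\NP  lex  "found"
[2,3] (N/S)/N  lex  "cat"
[3,4] N/(NP\PP)  lex  "park"
[4,5] (NP\PP)/S  lex  "dog"
[5,6] S  lex  "saw"
[4,6] NP\PP  >  k=5
[3,6] N  >  k=4
[2,6] N/S  >  k=3
[6,7] (S\S)\(N/S)  lex  "bone"
[2,7] S\S  <  k=6
[1,7] S\NP  <B  k=2
[0,7] S  >  k=1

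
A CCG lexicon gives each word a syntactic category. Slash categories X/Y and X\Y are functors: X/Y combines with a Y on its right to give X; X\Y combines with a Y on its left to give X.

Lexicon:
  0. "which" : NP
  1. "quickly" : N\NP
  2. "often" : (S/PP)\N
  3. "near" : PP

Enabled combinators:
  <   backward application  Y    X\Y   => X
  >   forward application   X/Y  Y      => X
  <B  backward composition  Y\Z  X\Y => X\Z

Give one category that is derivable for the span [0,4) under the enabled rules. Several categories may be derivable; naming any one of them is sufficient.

S

[0,4] S   >
  [0,3] S/PP   <
    [0,2] N   <
      [0,1] "which" : NP
      [1,2] "quickly" : N\NP
    [2,3] "often" : (S/PP)\N
  [3,4] "near" : PP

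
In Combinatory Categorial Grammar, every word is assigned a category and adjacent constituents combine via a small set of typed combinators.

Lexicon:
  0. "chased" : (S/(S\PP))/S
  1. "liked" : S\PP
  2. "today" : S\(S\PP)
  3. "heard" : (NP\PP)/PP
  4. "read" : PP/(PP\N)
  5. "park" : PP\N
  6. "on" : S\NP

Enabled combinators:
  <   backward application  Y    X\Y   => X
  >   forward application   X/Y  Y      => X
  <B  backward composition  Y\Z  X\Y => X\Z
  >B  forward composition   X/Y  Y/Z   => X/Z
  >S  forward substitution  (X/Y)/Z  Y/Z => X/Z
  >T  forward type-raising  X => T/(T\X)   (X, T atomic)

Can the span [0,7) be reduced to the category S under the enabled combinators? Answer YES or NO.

[0,7] S   >
  [0,3] S/(S\PP)   >
    [0,1] "chased" : (S/(S\PP))/S
    [1,3] S   <
      [1,2] "liked" : S\PP
      [2,3] "today" : S\(S\PP)
  [3,7] S\PP   <B
    [3,6] NP\PP   >
      [3,4] "heard" : (NP\PP)/PP
      [4,6] PP   >
        [4,5] "read" : PP/(PP\N)
        [5,6] "park" : PP\N
    [6,7] "on" : S\NP

YES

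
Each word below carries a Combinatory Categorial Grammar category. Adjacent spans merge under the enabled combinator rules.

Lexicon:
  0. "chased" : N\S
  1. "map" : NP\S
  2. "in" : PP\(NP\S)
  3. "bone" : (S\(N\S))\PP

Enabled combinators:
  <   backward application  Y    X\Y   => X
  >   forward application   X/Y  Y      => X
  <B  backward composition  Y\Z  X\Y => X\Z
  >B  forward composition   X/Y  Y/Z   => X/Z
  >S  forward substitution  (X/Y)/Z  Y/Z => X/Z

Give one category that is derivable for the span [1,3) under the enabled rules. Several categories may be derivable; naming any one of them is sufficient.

[0,4] S   <
  [0,1] "chased" : N\S
  [1,4] S\(N\S)   <
    [1,3] PP   <
      [1,2] "map" : NP\S
      [2,3] "in" : PP\(NP\S)
    [3,4] "bone" : (S\(N\S))\PP

PP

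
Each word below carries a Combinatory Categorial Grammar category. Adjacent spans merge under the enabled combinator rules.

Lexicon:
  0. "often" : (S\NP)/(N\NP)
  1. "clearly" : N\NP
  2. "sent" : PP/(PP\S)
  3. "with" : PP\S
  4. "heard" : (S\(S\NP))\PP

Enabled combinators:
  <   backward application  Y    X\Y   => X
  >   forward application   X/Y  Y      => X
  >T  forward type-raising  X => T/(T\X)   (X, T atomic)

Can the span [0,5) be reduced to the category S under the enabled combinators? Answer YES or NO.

YES

[0,5] S   <
  [0,2] S\NP   >
    [0,1] "often" : (S\NP)/(N\NP)
    [1,2] "clearly" : N\NP
  [2,5] S\(S\NP)   <
    [2,4] PP   >
      [2,3] "sent" : PP/(PP\S)
      [3,4] "with" : PP\S
    [4,5] "heard" : (S\(S\NP))\PP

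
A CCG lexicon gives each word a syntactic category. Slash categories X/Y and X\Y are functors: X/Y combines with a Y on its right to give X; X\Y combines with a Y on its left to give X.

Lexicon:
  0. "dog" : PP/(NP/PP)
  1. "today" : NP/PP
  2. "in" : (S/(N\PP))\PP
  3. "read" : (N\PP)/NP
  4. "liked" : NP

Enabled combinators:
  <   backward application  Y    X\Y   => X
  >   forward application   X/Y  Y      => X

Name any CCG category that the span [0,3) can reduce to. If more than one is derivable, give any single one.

[0,5] S   >
  [0,3] S/(N\PP)   <
    [0,2] PP   >
      [0,1] "dog" : PP/(NP/PP)
      [1,2] "today" : NP/PP
    [2,3] "in" : (S/(N\PP))\PP
  [3,5] N\PP   >
    [3,4] "read" : (N\PP)/NP
    [4,5] "liked" : NP

S/(N\PP)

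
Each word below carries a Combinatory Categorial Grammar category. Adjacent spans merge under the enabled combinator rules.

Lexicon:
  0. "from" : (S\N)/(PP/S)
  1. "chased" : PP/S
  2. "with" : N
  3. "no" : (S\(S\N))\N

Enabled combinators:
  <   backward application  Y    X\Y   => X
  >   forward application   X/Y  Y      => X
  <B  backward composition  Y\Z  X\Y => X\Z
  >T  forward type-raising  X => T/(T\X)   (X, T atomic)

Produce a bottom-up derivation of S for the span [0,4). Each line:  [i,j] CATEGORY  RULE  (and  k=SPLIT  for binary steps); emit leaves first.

[0,1] (S\N)/(PP/S)  lex  "from"
[1,2] PP/S  lex  "chased"
[0,2] S\N  >  k=1
[2,3] N  lex  "with"
[3,4] (S\(S\N))\N  lex  "no"
[2,4] S\(S\N)  <  k=3
[0,4] S  <  k=2

[0,4] S   <
  [0,2] S\N   >
    [0,1] "from" : (S\N)/(PP/S)
    [1,2] "chased" : PP/S
  [2,4] S\(S\N)   <
    [2,3] "with" : N
    [3,4] "no" : (S\(S\N))\N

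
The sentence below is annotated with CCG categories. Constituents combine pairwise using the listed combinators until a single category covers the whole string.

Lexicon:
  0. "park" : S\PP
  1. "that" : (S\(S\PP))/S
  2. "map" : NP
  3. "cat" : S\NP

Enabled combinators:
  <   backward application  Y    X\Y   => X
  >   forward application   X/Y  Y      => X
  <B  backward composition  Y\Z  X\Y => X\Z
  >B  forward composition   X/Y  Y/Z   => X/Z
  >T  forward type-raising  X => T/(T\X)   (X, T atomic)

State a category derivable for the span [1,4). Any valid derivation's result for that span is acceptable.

[0,4] S   <
  [0,1] "park" : S\PP
  [1,4] S\(S\PP)   >
    [1,2] "that" : (S\(S\PP))/S
    [2,4] S   <
      [2,3] "map" : NP
      [3,4] "cat" : S\NP

S\(S\PP)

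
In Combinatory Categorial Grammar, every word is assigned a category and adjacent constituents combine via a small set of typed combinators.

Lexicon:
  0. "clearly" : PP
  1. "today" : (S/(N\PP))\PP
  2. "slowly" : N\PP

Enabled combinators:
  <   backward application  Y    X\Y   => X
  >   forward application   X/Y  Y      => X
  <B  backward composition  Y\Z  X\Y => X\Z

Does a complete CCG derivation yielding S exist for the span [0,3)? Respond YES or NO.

[0,3] S   >
  [0,2] S/(N\PP)   <
    [0,1] "clearly" : PP
    [1,2] "today" : (S/(N\PP))\PP
  [2,3] "slowly" : N\PP

YES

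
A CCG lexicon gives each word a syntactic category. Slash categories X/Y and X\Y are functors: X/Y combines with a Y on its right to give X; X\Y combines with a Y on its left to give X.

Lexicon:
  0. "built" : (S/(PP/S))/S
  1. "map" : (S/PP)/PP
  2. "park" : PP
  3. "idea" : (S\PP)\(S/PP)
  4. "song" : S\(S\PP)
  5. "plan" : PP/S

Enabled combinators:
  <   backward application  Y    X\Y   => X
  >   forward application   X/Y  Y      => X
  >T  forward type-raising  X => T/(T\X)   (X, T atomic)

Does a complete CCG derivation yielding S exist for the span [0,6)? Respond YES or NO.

YES

[0,6] S   >
  [0,5] S/(PP/S)   >
    [0,1] "built" : (S/(PP/S))/S
    [1,5] S   <
      [1,4] S\PP   <
        [1,3] S/PP   >
          [1,2] "map" : (S/PP)/PP
          [2,3] "park" : PP
        [3,4] "idea" : (S\PP)\(S/PP)
      [4,5] "song" : S\(S\PP)
  [5,6] "plan" : PP/S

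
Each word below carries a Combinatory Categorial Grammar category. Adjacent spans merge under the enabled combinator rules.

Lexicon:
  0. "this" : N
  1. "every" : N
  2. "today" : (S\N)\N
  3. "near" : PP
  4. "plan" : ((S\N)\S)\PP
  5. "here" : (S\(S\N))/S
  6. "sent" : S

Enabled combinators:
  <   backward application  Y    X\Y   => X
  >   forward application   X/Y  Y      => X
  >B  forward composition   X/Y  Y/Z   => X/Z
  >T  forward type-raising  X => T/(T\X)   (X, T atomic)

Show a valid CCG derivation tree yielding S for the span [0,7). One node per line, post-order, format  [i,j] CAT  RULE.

[0,7] S   <
  [0,5] S\N   <
    [0,3] S   >
      [0,1] S/(S\N)   >T
        [0,1] "this" : N
      [1,3] S\N   <
        [1,2] "every" : N
        [2,3] "today" : (S\N)\N
    [3,5] (S\N)\S   <
      [3,4] "near" : PP
      [4,5] "plan" : ((S\N)\S)\PP
  [5,7] S\(S\N)   >
    [5,6] "here" : (S\(S\N))/S
    [6,7] "sent" : S

[0,1] N  lex  "this"
[0,1] S/(S\N)  >T
[1,2] N  lex  "every"
[2,3] (S\N)\N  lex  "today"
[1,3] S\N  <  k=2
[0,3] S  >  k=1
[3,4] PP  lex  "near"
[4,5] ((S\N)\S)\PP  lex  "plan"
[3,5] (S\N)\S  <  k=4
[0,5] S\N  <  k=3
[5,6] (S\(S\N))/S  lex  "here"
[6,7] S  lex  "sent"
[5,7] S\(S\N)  >  k=6
[0,7] S  <  k=5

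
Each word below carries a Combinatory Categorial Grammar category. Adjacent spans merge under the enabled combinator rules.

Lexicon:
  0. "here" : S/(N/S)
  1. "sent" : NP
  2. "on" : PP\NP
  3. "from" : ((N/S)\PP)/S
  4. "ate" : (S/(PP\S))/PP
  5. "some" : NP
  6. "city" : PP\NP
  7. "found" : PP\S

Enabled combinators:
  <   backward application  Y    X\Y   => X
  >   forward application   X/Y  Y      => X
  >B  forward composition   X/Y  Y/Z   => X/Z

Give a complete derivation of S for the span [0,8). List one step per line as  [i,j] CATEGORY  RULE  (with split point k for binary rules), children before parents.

[0,1] S/(N/S)  lex  "here"
[1,2] NP  lex  "sent"
[2,3] PP\NP  lex  "on"
[1,3] PP  <  k=2
[3,4] ((N/S)\PP)/S  lex  "from"
[4,5] (S/(PP\S))/PP  lex  "ate"
[5,6] NP  lex  "some"
[6,7] PP\NP  lex  "city"
[5,7] PP  <  k=6
[4,7] S/(PP\S)  >  k=5
[7,8] PP\S  lex  "found"
[4,8] S  >  k=7
[3,8] (N/S)\PP  >  k=4
[1,8] N/S  <  k=3
[0,8] S  >  k=1

[0,8] S   >
  [0,1] "here" : S/(N/S)
  [1,8] N/S   <
    [1,3] PP   <
      [1,2] "sent" : NP
      [2,3] "on" : PP\NP
    [3,8] (N/S)\PP   >
      [3,4] "from" : ((N/S)\PP)/S
      [4,8] S   >
        [4,7] S/(PP\S)   >
          [4,5] "ate" : (S/(PP\S))/PP
          [5,7] PP   <
            [5,6] "some" : NP
            [6,7] "city" : PP\NP
        [7,8] "found" : PP\S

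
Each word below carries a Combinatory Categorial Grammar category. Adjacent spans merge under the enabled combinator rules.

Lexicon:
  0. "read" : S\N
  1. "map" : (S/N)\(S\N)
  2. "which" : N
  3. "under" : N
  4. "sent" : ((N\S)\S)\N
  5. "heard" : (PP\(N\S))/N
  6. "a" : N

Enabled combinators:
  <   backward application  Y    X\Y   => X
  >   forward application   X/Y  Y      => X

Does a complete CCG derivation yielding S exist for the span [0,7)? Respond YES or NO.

NO

S\N (S/N)\(S\N) N N ((N\S)\S)\N (PP\(N\S))/N N
CKY chart[0,7] = {PP}; S ∉ chart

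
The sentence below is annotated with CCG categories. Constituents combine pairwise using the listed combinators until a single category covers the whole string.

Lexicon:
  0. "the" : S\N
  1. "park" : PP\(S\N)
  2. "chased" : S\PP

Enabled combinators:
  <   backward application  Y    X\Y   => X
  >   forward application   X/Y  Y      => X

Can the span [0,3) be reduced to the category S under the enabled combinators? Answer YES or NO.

YES

[0,3] S   <
  [0,2] PP   <
    [0,1] "the" : S\N
    [1,2] "park" : PP\(S\N)
  [2,3] "chased" : S\PP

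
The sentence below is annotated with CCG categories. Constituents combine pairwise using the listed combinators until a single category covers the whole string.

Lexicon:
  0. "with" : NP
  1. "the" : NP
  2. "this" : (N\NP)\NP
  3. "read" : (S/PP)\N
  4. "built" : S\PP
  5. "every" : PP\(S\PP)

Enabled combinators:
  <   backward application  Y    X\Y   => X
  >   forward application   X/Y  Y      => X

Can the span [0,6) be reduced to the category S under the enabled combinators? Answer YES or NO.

YES

[0,6] S   >
  [0,4] S/PP   <
    [0,3] N   <
      [0,1] "with" : NP
      [1,3] N\NP   <
        [1,2] "the" : NP
        [2,3] "this" : (N\NP)\NP
    [3,4] "read" : (S/PP)\N
  [4,6] PP   <
    [4,5] "built" : S\PP
    [5,6] "every" : PP\(S\PP)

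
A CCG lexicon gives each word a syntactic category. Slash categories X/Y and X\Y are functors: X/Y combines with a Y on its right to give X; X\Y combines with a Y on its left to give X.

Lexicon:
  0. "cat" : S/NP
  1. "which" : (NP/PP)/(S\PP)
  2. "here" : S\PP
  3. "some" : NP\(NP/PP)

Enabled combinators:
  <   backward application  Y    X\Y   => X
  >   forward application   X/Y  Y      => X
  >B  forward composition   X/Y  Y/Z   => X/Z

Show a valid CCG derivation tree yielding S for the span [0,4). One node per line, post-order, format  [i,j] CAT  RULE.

[0,4] S   >
  [0,1] "cat" : S/NP
  [1,4] NP   <
    [1,3] NP/PP   >
      [1,2] "which" : (NP/PP)/(S\PP)
      [2,3] "here" : S\PP
    [3,4] "some" : NP\(NP/PP)

[0,1] S/NP  lex  "cat"
[1,2] (NP/PP)/(S\PP)  lex  "which"
[2,3] S\PP  lex  "here"
[1,3] NP/PP  >  k=2
[3,4] NP\(NP/PP)  lex  "some"
[1,4] NP  <  k=3
[0,4] S  >  k=1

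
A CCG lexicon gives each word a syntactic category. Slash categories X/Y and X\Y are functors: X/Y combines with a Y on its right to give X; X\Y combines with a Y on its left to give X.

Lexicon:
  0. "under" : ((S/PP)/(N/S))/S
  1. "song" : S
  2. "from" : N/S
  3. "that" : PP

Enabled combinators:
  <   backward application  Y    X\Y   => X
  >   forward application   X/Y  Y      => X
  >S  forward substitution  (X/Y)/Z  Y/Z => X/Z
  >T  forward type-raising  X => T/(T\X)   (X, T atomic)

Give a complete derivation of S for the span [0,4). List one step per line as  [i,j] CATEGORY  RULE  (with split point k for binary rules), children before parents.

[0,1] ((S/PP)/(N/S))/S  lex  "under"
[1,2] S  lex  "song"
[0,2] (S/PP)/(N/S)  >  k=1
[2,3] N/S  lex  "from"
[0,3] S/PP  >  k=2
[3,4] PP  lex  "that"
[0,4] S  >  k=3

[0,4] S   >
  [0,3] S/PP   >
    [0,2] (S/PP)/(N/S)   >
      [0,1] "under" : ((S/PP)/(N/S))/S
      [1,2] "song" : S
    [2,3] "from" : N/S
  [3,4] "that" : PP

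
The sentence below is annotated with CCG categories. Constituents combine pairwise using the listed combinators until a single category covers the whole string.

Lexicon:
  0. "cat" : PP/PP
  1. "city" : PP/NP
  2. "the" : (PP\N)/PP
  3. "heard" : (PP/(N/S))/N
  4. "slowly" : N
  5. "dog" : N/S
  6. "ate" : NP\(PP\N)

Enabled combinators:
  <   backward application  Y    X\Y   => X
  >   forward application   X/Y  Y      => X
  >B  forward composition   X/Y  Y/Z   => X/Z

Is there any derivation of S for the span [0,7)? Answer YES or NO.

PP/PP PP/NP (PP\N)/PP (PP/(N/S))/N N N/S NP\(PP\N)
CKY chart[0,7] = {PP}; S ∉ chart

NO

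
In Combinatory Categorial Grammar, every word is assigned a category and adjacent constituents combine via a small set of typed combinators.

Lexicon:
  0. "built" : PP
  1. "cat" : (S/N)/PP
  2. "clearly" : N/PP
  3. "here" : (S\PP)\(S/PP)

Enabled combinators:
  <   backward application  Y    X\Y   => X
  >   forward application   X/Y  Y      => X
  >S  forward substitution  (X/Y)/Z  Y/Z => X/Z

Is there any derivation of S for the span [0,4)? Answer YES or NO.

[0,4] S   <
  [0,1] "built" : PP
  [1,4] S\PP   <
    [1,3] S/PP   >S
      [1,2] "cat" : (S/N)/PP
      [2,3] "clearly" : N/PP
    [3,4] "here" : (S\PP)\(S/PP)

YES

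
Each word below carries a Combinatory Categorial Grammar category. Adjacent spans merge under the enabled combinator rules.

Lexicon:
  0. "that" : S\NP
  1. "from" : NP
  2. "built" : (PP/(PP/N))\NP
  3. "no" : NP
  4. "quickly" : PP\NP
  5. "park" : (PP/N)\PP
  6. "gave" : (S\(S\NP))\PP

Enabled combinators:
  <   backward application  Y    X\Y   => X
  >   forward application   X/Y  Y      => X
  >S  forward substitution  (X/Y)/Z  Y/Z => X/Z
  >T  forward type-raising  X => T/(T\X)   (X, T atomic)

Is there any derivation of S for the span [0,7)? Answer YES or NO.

[0,7] S   <
  [0,1] "that" : S\NP
  [1,7] S\(S\NP)   <
    [1,6] PP   >
      [1,3] PP/(PP/N)   <
        [1,2] "from" : NP
        [2,3] "built" : (PP/(PP/N))\NP
      [3,6] PP/N   <
        [3,5] PP   <
          [3,4] "no" : NP
          [4,5] "quickly" : PP\NP
        [5,6] "park" : (PP/N)\PP
    [6,7] "gave" : (S\(S\NP))\PP

YES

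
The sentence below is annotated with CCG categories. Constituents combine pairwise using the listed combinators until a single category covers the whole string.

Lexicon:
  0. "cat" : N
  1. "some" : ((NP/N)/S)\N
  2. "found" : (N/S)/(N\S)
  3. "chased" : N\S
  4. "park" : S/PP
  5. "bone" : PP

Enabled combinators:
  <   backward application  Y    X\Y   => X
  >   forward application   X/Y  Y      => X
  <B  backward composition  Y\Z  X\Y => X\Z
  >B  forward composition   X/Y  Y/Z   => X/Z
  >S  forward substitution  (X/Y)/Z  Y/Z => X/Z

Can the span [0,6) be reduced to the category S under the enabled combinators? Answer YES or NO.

N ((NP/N)/S)\N (N/S)/(N\S) N\S S/PP PP
CKY chart[0,6] = {NP}; S ∉ chart

NO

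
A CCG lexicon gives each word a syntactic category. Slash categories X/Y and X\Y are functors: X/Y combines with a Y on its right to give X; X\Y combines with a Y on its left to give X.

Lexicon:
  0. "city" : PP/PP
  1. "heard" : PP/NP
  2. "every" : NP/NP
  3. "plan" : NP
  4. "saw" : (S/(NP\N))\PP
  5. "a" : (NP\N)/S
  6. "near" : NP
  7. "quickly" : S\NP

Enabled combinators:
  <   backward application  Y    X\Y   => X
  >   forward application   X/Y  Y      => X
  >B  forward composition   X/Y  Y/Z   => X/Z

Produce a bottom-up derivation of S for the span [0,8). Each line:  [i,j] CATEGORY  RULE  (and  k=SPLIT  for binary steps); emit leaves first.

[0,8] S   >
  [0,5] S/(NP\N)   <
    [0,4] PP   >
      [0,3] PP/NP   >B
        [0,1] "city" : PP/PP
        [1,3] PP/NP   >B
          [1,2] "heard" : PP/NP
          [2,3] "every" : NP/NP
      [3,4] "plan" : NP
    [4,5] "saw" : (S/(NP\N))\PP
  [5,8] NP\N   >
    [5,6] "a" : (NP\N)/S
    [6,8] S   <
      [6,7] "near" : NP
      [7,8] "quickly" : S\NP

[0,1] PP/PP  lex  "city"
[1,2] PP/NP  lex  "heard"
[2,3] NP/NP  lex  "every"
[1,3] PP/NP  >B  k=2
[0,3] PP/NP  >B  k=1
[3,4] NP  lex  "plan"
[0,4] PP  >  k=3
[4,5] (S/(NP\N))\PP  lex  "saw"
[0,5] S/(NP\N)  <  k=4
[5,6] (NP\N)/S  lex  "a"
[6,7] NP  lex  "near"
[7,8] S\NP  lex  "quickly"
[6,8] S  <  k=7
[5,8] NP\N  >  k=6
[0,8] S  >  k=5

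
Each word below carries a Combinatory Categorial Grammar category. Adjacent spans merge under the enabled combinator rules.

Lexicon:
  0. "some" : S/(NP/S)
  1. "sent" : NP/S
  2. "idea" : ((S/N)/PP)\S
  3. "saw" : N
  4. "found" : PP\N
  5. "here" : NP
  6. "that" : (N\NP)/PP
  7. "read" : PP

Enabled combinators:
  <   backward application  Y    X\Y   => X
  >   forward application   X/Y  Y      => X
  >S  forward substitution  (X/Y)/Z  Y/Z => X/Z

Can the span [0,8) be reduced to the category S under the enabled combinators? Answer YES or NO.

YES

[0,8] S   >
  [0,5] S/N   >
    [0,3] (S/N)/PP   <
      [0,2] S   >
        [0,1] "some" : S/(NP/S)
        [1,2] "sent" : NP/S
      [2,3] "idea" : ((S/N)/PP)\S
    [3,5] PP   <
      [3,4] "saw" : N
      [4,5] "found" : PP\N
  [5,8] N   <
    [5,6] "here" : NP
    [6,8] N\NP   >
      [6,7] "that" : (N\NP)/PP
      [7,8] "read" : PP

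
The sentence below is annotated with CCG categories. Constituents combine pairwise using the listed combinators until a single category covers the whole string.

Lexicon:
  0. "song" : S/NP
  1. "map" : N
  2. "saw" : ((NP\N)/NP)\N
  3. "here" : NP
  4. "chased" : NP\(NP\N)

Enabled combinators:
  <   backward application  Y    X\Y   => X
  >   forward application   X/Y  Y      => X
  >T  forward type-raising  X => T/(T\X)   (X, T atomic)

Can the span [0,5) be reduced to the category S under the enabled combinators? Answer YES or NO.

[0,5] S   >
  [0,1] "song" : S/NP
  [1,5] NP   <
    [1,4] NP\N   >
      [1,3] (NP\N)/NP   <
        [1,2] "map" : N
        [2,3] "saw" : ((NP\N)/NP)\N
      [3,4] "here" : NP
    [4,5] "chased" : NP\(NP\N)

YES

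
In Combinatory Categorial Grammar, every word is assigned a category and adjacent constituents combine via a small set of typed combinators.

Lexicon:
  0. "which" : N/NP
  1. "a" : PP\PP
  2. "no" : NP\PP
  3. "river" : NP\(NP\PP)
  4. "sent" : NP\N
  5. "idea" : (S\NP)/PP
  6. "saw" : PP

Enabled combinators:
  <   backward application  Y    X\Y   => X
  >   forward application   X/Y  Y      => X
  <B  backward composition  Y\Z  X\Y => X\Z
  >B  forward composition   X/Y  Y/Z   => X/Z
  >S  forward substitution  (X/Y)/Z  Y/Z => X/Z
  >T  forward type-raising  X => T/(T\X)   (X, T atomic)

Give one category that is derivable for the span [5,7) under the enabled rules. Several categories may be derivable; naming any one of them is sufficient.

S\NP

[0,7] S   <
  [0,4] N   >
    [0,1] "which" : N/NP
    [1,4] NP   <
      [1,3] NP\PP   <B
        [1,2] "a" : PP\PP
        [2,3] "no" : NP\PP
      [3,4] "river" : NP\(NP\PP)
  [4,7] S\N   <B
    [4,5] "sent" : NP\N
    [5,7] S\NP   >
      [5,6] "idea" : (S\NP)/PP
      [6,7] "saw" : PP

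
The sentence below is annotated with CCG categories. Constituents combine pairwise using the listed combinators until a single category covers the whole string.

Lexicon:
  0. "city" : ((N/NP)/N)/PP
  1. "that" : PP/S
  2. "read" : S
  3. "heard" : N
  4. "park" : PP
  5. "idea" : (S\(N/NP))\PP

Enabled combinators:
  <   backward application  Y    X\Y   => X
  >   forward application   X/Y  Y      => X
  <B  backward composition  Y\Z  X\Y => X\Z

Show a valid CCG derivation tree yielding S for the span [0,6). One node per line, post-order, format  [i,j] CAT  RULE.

[0,6] S   <
  [0,4] N/NP   >
    [0,3] (N/NP)/N   >
      [0,1] "city" : ((N/NP)/N)/PP
      [1,3] PP   >
        [1,2] "that" : PP/S
        [2,3] "read" : S
    [3,4] "heard" : N
  [4,6] S\(N/NP)   <
    [4,5] "park" : PP
    [5,6] "idea" : (S\(N/NP))\PP

[0,1] ((N/NP)/N)/PP  lex  "city"
[1,2] PP/S  lex  "that"
[2,3] S  lex  "read"
[1,3] PP  >  k=2
[0,3] (N/NP)/N  >  k=1
[3,4] N  lex  "heard"
[0,4] N/NP  >  k=3
[4,5] PP  lex  "park"
[5,6] (S\(N/NP))\PP  lex  "idea"
[4,6] S\(N/NP)  <  k=5
[0,6] S  <  k=4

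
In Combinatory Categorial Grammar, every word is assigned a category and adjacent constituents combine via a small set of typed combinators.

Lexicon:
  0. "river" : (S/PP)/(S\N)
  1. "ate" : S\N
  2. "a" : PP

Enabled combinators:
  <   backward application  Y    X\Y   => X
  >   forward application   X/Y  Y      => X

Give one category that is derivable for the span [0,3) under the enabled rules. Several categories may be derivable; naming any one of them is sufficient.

S

[0,3] S   >
  [0,2] S/PP   >
    [0,1] "river" : (S/PP)/(S\N)
    [1,2] "ate" : S\N
  [2,3] "a" : PP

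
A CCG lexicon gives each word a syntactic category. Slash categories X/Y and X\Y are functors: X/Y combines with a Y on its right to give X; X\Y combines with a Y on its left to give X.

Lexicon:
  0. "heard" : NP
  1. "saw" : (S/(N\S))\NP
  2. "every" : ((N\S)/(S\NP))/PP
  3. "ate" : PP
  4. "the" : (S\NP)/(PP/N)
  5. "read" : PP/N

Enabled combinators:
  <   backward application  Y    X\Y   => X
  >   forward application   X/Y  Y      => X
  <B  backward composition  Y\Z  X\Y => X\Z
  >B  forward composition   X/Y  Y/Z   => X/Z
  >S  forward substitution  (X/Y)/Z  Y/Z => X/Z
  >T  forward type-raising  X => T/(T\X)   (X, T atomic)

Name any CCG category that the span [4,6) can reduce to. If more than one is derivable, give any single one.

[0,6] S   >
  [0,2] S/(N\S)   <
    [0,1] "heard" : NP
    [1,2] "saw" : (S/(N\S))\NP
  [2,6] N\S   >
    [2,4] (N\S)/(S\NP)   >
      [2,3] "every" : ((N\S)/(S\NP))/PP
      [3,4] "ate" : PP
    [4,6] S\NP   >
      [4,5] "the" : (S\NP)/(PP/N)
      [5,6] "read" : PP/N

S\NP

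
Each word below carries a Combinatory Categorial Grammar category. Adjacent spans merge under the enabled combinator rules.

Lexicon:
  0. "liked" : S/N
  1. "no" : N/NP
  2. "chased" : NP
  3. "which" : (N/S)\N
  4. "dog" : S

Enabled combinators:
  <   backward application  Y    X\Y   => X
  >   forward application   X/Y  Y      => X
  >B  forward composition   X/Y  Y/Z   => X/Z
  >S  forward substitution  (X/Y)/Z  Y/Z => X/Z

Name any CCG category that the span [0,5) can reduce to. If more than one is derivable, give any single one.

[0,5] S   >
  [0,1] "liked" : S/N
  [1,5] N   >
    [1,4] N/S   <
      [1,3] N   >
        [1,2] "no" : N/NP
        [2,3] "chased" : NP
      [3,4] "which" : (N/S)\N
    [4,5] "dog" : S

S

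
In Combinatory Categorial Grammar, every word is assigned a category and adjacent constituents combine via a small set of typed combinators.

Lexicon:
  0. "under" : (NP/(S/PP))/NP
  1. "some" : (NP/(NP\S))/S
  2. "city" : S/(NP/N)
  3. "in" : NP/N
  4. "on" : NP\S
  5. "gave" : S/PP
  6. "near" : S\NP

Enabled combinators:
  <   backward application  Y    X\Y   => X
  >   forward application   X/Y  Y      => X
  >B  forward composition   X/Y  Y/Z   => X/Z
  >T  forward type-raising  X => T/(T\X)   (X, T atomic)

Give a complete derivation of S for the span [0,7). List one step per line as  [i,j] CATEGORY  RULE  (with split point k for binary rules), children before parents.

[0,7] S   <
  [0,6] NP   >
    [0,5] NP/(S/PP)   >
      [0,1] "under" : (NP/(S/PP))/NP
      [1,5] NP   >
        [1,4] NP/(NP\S)   >
          [1,2] "some" : (NP/(NP\S))/S
          [2,4] S   >
            [2,3] "city" : S/(NP/N)
            [3,4] "in" : NP/N
        [4,5] "on" : NP\S
    [5,6] "gave" : S/PP
  [6,7] "near" : S\NP

[0,1] (NP/(S/PP))/NP  lex  "under"
[1,2] (NP/(NP\S))/S  lex  "some"
[2,3] S/(NP/N)  lex  "city"
[3,4] NP/N  lex  "in"
[2,4] S  >  k=3
[1,4] NP/(NP\S)  >  k=2
[4,5] NP\S  lex  "on"
[1,5] NP  >  k=4
[0,5] NP/(S/PP)  >  k=1
[5,6] S/PP  lex  "gave"
[0,6] NP  >  k=5
[6,7] S\NP  lex  "near"
[0,7] S  <  k=6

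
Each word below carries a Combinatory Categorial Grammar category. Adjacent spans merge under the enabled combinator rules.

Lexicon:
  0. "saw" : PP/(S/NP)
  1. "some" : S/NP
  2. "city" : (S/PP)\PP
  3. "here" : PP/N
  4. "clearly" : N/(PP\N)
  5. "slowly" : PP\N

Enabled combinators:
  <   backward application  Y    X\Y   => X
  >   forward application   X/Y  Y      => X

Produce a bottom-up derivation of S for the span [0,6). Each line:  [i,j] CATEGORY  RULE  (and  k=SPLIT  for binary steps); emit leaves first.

[0,6] S   >
  [0,3] S/PP   <
    [0,2] PP   >
      [0,1] "saw" : PP/(S/NP)
      [1,2] "some" : S/NP
    [2,3] "city" : (S/PP)\PP
  [3,6] PP   >
    [3,4] "here" : PP/N
    [4,6] N   >
      [4,5] "clearly" : N/(PP\N)
      [5,6] "slowly" : PP\N

[0,1] PP/(S/NP)  lex  "saw"
[1,2] S/NP  lex  "some"
[0,2] PP  >  k=1
[2,3] (S/PP)\PP  lex  "city"
[0,3] S/PP  <  k=2
[3,4] PP/N  lex  "here"
[4,5] N/(PP\N)  lex  "clearly"
[5,6] PP\N  lex  "slowly"
[4,6] N  >  k=5
[3,6] PP  >  k=4
[0,6] S  >  k=3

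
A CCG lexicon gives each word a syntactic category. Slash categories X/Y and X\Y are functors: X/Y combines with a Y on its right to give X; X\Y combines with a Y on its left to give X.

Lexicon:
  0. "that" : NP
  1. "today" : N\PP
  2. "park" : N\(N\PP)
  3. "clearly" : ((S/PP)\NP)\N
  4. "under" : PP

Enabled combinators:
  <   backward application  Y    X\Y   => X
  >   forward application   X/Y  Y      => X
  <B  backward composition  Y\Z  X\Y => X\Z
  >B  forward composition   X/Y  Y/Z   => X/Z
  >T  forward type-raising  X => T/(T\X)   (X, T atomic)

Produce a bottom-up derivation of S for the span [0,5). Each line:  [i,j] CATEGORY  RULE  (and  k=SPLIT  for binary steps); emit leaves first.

[0,5] S   >
  [0,4] S/PP   <
    [0,1] "that" : NP
    [1,4] (S/PP)\NP   <
      [1,3] N   <
        [1,2] "today" : N\PP
        [2,3] "park" : N\(N\PP)
      [3,4] "clearly" : ((S/PP)\NP)\N
  [4,5] "under" : PP

[0,1] NP  lex  "that"
[1,2] N\PP  lex  "today"
[2,3] N\(N\PP)  lex  "park"
[1,3] N  <  k=2
[3,4] ((S/PP)\NP)\N  lex  "clearly"
[1,4] (S/PP)\NP  <  k=3
[0,4] S/PP  <  k=1
[4,5] PP  lex  "under"
[0,5] S  >  k=4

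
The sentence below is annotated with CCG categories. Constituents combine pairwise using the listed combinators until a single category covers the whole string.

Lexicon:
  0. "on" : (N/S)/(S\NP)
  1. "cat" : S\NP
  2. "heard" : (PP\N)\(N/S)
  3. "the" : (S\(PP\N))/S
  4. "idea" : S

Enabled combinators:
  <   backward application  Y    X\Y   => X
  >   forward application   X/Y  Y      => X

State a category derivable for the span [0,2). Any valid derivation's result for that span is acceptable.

[0,5] S   <
  [0,3] PP\N   <
    [0,2] N/S   >
      [0,1] "on" : (N/S)/(S\NP)
      [1,2] "cat" : S\NP
    [2,3] "heard" : (PP\N)\(N/S)
  [3,5] S\(PP\N)   >
    [3,4] "the" : (S\(PP\N))/S
    [4,5] "idea" : S

N/S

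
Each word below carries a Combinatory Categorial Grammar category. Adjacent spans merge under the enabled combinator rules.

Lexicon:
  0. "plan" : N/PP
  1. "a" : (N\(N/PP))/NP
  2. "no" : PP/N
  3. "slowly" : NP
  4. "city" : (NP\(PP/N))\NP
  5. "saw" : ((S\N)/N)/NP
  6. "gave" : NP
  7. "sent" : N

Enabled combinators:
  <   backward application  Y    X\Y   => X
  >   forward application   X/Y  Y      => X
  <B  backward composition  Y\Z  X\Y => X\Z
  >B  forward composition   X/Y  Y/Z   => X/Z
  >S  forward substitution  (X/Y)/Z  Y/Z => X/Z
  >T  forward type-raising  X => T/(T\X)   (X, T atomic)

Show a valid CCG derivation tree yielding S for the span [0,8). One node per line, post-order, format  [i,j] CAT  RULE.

[0,8] S   <
  [0,5] N   <
    [0,1] "plan" : N/PP
    [1,5] N\(N/PP)   >
      [1,2] "a" : (N\(N/PP))/NP
      [2,5] NP   <
        [2,3] "no" : PP/N
        [3,5] NP\(PP/N)   <
          [3,4] "slowly" : NP
          [4,5] "city" : (NP\(PP/N))\NP
  [5,8] S\N   >
    [5,7] (S\N)/N   >
      [5,6] "saw" : ((S\N)/N)/NP
      [6,7] "gave" : NP
    [7,8] "sent" : N

[0,1] N/PP  lex  "plan"
[1,2] (N\(N/PP))/NP  lex  "a"
[2,3] PP/N  lex  "no"
[3,4] NP  lex  "slowly"
[4,5] (NP\(PP/N))\NP  lex  "city"
[3,5] NP\(PP/N)  <  k=4
[2,5] NP  <  k=3
[1,5] N\(N/PP)  >  k=2
[0,5] N  <  k=1
[5,6] ((S\N)/N)/NP  lex  "saw"
[6,7] NP  lex  "gave"
[5,7] (S\N)/N  >  k=6
[7,8] N  lex  "sent"
[5,8] S\N  >  k=7
[0,8] S  <  k=5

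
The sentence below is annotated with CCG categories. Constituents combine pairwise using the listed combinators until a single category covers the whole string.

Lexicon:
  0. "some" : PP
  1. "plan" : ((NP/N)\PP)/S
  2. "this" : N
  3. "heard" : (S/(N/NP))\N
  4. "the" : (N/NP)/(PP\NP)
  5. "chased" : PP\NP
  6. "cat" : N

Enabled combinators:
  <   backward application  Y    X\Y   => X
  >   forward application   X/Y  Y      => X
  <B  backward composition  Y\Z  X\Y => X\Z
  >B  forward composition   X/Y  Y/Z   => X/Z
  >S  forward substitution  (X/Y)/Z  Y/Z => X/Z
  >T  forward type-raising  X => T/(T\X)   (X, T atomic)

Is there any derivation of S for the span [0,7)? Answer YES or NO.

PP ((NP/N)\PP)/S N (S/(N/NP))\N (N/NP)/(PP\NP) PP\NP N
CKY chart[0,7] = {N/(N\NP), NP, NP/(NP\NP), NP/(N\N), PP/(PP\NP), S/(S\NP)}; S ∉ chart

NO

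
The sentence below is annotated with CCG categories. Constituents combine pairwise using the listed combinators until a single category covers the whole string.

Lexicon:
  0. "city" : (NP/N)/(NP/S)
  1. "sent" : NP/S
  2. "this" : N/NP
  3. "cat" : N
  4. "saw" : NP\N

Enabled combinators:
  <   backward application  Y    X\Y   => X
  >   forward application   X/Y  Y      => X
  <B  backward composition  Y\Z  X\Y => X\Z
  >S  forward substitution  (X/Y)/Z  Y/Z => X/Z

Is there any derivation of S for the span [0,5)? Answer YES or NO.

(NP/N)/(NP/S) NP/S N/NP N NP\N
CKY chart[0,5] = {NP}; S ∉ chart

NO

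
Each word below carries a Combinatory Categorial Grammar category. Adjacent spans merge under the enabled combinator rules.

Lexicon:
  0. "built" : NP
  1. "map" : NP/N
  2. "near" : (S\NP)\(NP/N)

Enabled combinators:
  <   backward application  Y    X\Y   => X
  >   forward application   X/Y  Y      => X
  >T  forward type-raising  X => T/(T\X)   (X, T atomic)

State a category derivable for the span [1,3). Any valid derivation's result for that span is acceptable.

S\NP

[0,3] S   <
  [0,1] "built" : NP
  [1,3] S\NP   <
    [1,2] "map" : NP/N
    [2,3] "near" : (S\NP)\(NP/N)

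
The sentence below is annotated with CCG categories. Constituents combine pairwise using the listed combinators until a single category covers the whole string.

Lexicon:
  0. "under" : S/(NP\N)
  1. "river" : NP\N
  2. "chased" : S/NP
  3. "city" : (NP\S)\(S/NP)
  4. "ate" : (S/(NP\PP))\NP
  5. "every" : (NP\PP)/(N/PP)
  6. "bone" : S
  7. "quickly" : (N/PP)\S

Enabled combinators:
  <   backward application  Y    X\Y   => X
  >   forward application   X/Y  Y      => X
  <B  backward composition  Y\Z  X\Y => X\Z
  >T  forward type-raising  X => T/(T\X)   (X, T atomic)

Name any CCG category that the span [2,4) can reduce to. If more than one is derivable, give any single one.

[0,8] S   >
  [0,5] S/(NP\PP)   <
    [0,4] NP   <
      [0,2] S   >
        [0,1] "under" : S/(NP\N)
        [1,2] "river" : NP\N
      [2,4] NP\S   <
        [2,3] "chased" : S/NP
        [3,4] "city" : (NP\S)\(S/NP)
    [4,5] "ate" : (S/(NP\PP))\NP
  [5,8] NP\PP   >
    [5,6] "every" : (NP\PP)/(N/PP)
    [6,8] N/PP   <
      [6,7] "bone" : S
      [7,8] "quickly" : (N/PP)\S

NP\S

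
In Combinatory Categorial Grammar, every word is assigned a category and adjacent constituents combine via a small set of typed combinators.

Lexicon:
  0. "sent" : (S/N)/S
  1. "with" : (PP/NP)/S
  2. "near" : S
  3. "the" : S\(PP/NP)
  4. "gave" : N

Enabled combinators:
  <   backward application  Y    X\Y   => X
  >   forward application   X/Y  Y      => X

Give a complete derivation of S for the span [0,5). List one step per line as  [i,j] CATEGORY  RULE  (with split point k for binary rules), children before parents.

[0,1] (S/N)/S  lex  "sent"
[1,2] (PP/NP)/S  lex  "with"
[2,3] S  lex  "near"
[1,3] PP/NP  >  k=2
[3,4] S\(PP/NP)  lex  "the"
[1,4] S  <  k=3
[0,4] S/N  >  k=1
[4,5] N  lex  "gave"
[0,5] S  >  k=4

[0,5] S   >
  [0,4] S/N   >
    [0,1] "sent" : (S/N)/S
    [1,4] S   <
      [1,3] PP/NP   >
        [1,2] "with" : (PP/NP)/S
        [2,3] "near" : S
      [3,4] "the" : S\(PP/NP)
  [4,5] "gave" : N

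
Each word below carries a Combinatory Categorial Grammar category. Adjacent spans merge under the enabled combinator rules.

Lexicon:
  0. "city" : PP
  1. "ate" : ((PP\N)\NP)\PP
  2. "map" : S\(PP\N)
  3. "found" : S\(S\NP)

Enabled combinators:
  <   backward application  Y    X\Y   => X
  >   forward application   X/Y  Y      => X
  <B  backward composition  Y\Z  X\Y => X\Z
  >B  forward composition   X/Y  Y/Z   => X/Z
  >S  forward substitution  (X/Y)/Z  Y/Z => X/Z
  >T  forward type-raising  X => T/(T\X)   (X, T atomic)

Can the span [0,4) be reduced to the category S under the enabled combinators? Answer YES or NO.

YES

[0,4] S   <
  [0,3] S\NP   <B
    [0,2] (PP\N)\NP   <
      [0,1] "city" : PP
      [1,2] "ate" : ((PP\N)\NP)\PP
    [2,3] "map" : S\(PP\N)
  [3,4] "found" : S\(S\NP)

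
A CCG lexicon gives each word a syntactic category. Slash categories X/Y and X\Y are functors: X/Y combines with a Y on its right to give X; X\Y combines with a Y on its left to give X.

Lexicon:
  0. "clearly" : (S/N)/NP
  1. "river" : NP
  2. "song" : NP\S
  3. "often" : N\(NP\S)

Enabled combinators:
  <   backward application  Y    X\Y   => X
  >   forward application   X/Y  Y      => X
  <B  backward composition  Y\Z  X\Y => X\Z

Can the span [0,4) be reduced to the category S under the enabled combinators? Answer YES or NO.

[0,4] S   >
  [0,2] S/N   >
    [0,1] "clearly" : (S/N)/NP
    [1,2] "river" : NP
  [2,4] N   <
    [2,3] "song" : NP\S
    [3,4] "often" : N\(NP\S)

YES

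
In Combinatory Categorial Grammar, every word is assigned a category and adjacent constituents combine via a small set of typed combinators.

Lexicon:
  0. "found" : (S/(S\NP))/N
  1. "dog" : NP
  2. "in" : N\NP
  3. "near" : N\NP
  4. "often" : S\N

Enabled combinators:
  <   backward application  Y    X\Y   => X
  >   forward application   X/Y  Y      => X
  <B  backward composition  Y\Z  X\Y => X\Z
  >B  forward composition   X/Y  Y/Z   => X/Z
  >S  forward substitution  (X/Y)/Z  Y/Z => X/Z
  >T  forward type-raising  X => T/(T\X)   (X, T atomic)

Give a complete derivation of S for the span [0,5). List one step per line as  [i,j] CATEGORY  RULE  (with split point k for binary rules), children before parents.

[0,1] (S/(S\NP))/N  lex  "found"
[1,2] NP  lex  "dog"
[1,2] N/(N\NP)  >T
[2,3] N\NP  lex  "in"
[1,3] N  >  k=2
[0,3] S/(S\NP)  >  k=1
[3,4] N\NP  lex  "near"
[4,5] S\N  lex  "often"
[3,5] S\NP  <B  k=4
[0,5] S  >  k=3

[0,5] S   >
  [0,3] S/(S\NP)   >
    [0,1] "found" : (S/(S\NP))/N
    [1,3] N   >
      [1,2] N/(N\NP)   >T
        [1,2] "dog" : NP
      [2,3] "in" : N\NP
  [3,5] S\NP   <B
    [3,4] "near" : N\NP
    [4,5] "often" : S\N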